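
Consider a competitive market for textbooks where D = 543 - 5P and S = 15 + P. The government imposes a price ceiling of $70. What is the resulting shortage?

Equilibrium price would be P* = 88, so the ceiling at 70 binds.
At P = 70: D = 543 − 5(70) = 193, S = 15 + 1(70) = 85.
Shortage = 193 − 85 = 108.

Shortage = 108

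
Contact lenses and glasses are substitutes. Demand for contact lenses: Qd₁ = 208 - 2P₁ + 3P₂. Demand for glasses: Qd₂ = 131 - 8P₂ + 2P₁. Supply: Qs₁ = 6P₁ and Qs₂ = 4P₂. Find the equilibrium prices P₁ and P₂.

Market 1: 208 - 2P₁ + 3P₂ = 6P₁ → 8P₁ - 3P₂ = 208.
Market 2: 12P₂ - 2P₁ = 131.
Eliminating P₂: 12×(1) + 3×(2) gives 90P₁ = 2889, so P₁ = 32.1.
Back-substitute into (2): P₂ = (131 + 2×32.1) / 12 = 244/15.

P₁ = 32.1, P₂ = 244/15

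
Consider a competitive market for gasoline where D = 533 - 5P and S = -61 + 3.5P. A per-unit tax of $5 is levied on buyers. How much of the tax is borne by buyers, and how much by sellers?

Buyers bear 35/17, sellers bear 50/17

Pre-tax equilibrium: P* = 1188/17, Q* = 3121/17.
Tax on buyers shifts demand to D = 533 − 5(P + 5) = 508 - 5P.
508 - 5P = -61 + 3.5P gives seller price Ps = 1138/17; buyers pay Pb = 1138/17 + 5 = 1223/17.
New quantity: Q = 533 − 5(1223/17) = 2946/17.
Buyer burden = 1223/17 − 1188/17 = 35/17; seller burden = 1188/17 − 1138/17 = 50/17.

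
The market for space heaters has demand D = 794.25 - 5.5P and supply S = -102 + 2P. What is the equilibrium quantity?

Set D = S: 794.25 - 5.5P = -102 + 2P.
896.25 = 7.5P, so P* = 119.5.
Q* = 794.25 − 5.5(119.5) = 137.

Q* = 137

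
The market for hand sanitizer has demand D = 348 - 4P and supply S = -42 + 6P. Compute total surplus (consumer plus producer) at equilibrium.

Total surplus = 7680

Equilibrium: 348 - 4P = -42 + 6P gives P* = 39, Q* = 192.
Demand choke price: P = 87; supply starts at P = 7.
CS = ½(87 − 39)(192) = 4608; PS = ½(39 − 7)(192) = 3072.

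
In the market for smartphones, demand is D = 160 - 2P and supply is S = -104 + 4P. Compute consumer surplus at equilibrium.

Equilibrium: 160 - 2P = -104 + 4P gives P* = 44, Q* = 72.
Demand choke price (D = 0): P = 80.
CS = ½(80 − 44)(72) = 1296.

Consumer surplus = 1296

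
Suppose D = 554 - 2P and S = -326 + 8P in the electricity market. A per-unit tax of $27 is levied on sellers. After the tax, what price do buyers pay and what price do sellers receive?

Pre-tax equilibrium: P* = 88, Q* = 378.
Tax on sellers shifts supply to S = -326 + 8(P − 27) = -542 + 8P.
554 - 2P = -542 + 8P gives buyer price Pb = 109.6; sellers receive Ps = 109.6 − 27 = 82.6.
New quantity: Q = 554 − 2(109.6) = 334.8.

Buyers pay $109.6, sellers receive $82.6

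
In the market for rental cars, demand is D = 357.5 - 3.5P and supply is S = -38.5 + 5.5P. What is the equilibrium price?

P* = 44

Set D = S: 357.5 - 3.5P = -38.5 + 5.5P.
396 = 9P, so P* = 44.
Q* = 357.5 − 3.5(44) = 203.5.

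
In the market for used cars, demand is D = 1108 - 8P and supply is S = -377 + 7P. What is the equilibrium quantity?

Q* = 316

Set D = S: 1108 - 8P = -377 + 7P.
1485 = 15P, so P* = 99.
Q* = 1108 − 8(99) = 316.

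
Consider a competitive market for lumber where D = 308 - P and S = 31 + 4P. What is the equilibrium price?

Set D = S: 308 - P = 31 + 4P.
277 = 5P, so P* = 55.4.
Q* = 308 − 1(55.4) = 252.6.

P* = 55.4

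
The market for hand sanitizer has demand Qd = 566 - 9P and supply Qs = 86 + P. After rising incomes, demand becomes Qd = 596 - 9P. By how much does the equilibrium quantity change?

ΔQ = 3

Original equilibrium: P* = 48, Q* = 134.
New equilibrium: 596 - 9P = 86 + P, so 510 = 10P and P' = 51; Q' = 596 − 9(51) = 137.
Change in quantity: 137 − 134 = 3.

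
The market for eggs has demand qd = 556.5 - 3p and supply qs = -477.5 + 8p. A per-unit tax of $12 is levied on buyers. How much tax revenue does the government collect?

Pre-tax equilibrium: p* = 94, q* = 274.5.
Tax on buyers shifts demand to qd = 556.5 − 3(p + 12) = 520.5 - 3p.
520.5 - 3p = -477.5 + 8p gives seller price ps = 998/11; buyers pay pb = 998/11 + 12 = 1130/11.
New quantity: q = 556.5 − 3(1130/11) = 5463/22.
Revenue = 12 × 5463/22 = 32778/11.

Tax revenue = 32778/11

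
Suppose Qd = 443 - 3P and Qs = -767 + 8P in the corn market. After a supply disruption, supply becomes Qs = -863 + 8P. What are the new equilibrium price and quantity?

Original equilibrium: P* = 110, Q* = 113.
New equilibrium: 443 - 3P = -863 + 8P, so 1306 = 11P and P' = 1306/11; Q' = 443 − 3(1306/11) = 955/11.

P' = 1306/11, Q' = 955/11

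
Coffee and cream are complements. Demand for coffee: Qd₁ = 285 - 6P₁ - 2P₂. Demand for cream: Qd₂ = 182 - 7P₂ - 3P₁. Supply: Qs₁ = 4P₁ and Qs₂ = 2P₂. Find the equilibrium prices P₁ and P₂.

P₁ = 2201/84, P₂ = 965/84

Market 1: 285 - 6P₁ - 2P₂ = 4P₁ → 10P₁ + 2P₂ = 285.
Market 2: 9P₂ + 3P₁ = 182.
Eliminating P₂: 9×(1) − 2×(2) gives 84P₁ = 2201, so P₁ = 2201/84.
Back-substitute into (2): P₂ = (182 − 3×2201/84) / 9 = 965/84.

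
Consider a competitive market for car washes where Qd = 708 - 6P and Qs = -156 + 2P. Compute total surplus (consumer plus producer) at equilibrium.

Equilibrium: 708 - 6P = -156 + 2P gives P* = 108, Q* = 60.
Demand choke price: P = 118; supply starts at P = 78.
CS = ½(118 − 108)(60) = 300; PS = ½(108 − 78)(60) = 900.

Total surplus = 1200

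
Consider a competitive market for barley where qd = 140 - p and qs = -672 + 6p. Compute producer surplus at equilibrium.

Producer surplus = 48

Equilibrium: 140 - p = -672 + 6p gives p* = 116, q* = 24.
Supply starts at p = 112 (where qs = 0).
PS = ½(116 − 112)(24) = 48.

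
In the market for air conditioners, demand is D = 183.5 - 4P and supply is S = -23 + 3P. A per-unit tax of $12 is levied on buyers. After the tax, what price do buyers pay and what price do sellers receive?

Pre-tax equilibrium: P* = 29.5, Q* = 65.5.
Tax on buyers shifts demand to D = 183.5 − 4(P + 12) = 135.5 - 4P.
135.5 - 4P = -23 + 3P gives seller price Ps = 317/14; buyers pay Pb = 317/14 + 12 = 485/14.
New quantity: Q = 183.5 − 4(485/14) = 629/14.

Buyers pay 485/14, sellers receive 317/14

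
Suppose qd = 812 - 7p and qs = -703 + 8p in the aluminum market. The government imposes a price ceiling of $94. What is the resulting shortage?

Shortage = 105

Equilibrium price would be p* = 101, so the ceiling at 94 binds.
At p = 94: qd = 812 − 7(94) = 154, qs = -703 + 8(94) = 49.
Shortage = 154 − 49 = 105.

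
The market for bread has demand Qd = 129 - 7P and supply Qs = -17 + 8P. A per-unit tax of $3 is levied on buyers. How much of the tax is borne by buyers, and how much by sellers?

Buyers bear $1.6, sellers bear $1.4

Pre-tax equilibrium: P* = 146/15, Q* = 913/15.
Tax on buyers shifts demand to Qd = 129 − 7(P + 3) = 108 - 7P.
108 - 7P = -17 + 8P gives seller price Ps = 25/3; buyers pay Pb = 25/3 + 3 = 34/3.
New quantity: Q = 129 − 7(34/3) = 149/3.
Buyer burden = 34/3 − 146/15 = 1.6; seller burden = 146/15 − 25/3 = 1.4.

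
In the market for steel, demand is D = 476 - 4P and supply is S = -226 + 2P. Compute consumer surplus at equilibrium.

Consumer surplus = 8

Equilibrium: 476 - 4P = -226 + 2P gives P* = 117, Q* = 8.
Demand choke price (D = 0): P = 119.
CS = ½(119 − 117)(8) = 8.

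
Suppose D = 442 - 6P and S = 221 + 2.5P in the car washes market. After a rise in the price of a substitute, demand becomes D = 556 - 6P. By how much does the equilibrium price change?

ΔP = 228/17

Original equilibrium: P* = 26, Q* = 286.
New equilibrium: 556 - 6P = 221 + 2.5P, so 335 = 8.5P and P' = 670/17; Q' = 556 − 6(670/17) = 5432/17.
Change in price: 670/17 − 26 = 228/17.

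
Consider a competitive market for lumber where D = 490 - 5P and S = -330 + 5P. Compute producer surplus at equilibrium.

Equilibrium: 490 - 5P = -330 + 5P gives P* = 82, Q* = 80.
Supply starts at P = 66 (where S = 0).
PS = ½(82 − 66)(80) = 640.

Producer surplus = 640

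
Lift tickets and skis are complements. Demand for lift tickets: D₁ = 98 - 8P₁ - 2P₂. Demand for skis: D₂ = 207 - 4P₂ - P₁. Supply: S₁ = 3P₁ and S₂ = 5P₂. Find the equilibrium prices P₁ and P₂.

P₁ = 468/97, P₂ = 2179/97

Market 1: 98 - 8P₁ - 2P₂ = 3P₁ → 11P₁ + 2P₂ = 98.
Market 2: 9P₂ + P₁ = 207.
Eliminating P₂: 9×(1) − 2×(2) gives 97P₁ = 468, so P₁ = 468/97.
Back-substitute into (2): P₂ = (207 − 1×468/97) / 9 = 2179/97.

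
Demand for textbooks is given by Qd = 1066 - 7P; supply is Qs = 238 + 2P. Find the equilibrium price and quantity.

Set Qd = Qs: 1066 - 7P = 238 + 2P.
828 = 9P, so P* = 92.
Q* = 1066 − 7(92) = 422.

P* = 92, Q* = 422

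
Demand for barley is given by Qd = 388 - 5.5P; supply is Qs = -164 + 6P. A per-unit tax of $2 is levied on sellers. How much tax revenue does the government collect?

Pre-tax equilibrium: P* = 48, Q* = 124.
Tax on sellers shifts supply to Qs = -164 + 6(P − 2) = -176 + 6P.
388 - 5.5P = -176 + 6P gives buyer price Pb = 1128/23; sellers receive Ps = 1128/23 − 2 = 1082/23.
New quantity: Q = 388 − 5.5(1128/23) = 2720/23.
Revenue = 2 × 2720/23 = 5440/23.

Tax revenue = 5440/23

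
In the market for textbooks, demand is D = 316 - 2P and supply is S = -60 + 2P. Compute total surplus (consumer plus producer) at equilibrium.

Total surplus = 8192

Equilibrium: 316 - 2P = -60 + 2P gives P* = 94, Q* = 128.
Demand choke price: P = 158; supply starts at P = 30.
CS = ½(158 − 94)(128) = 4096; PS = ½(94 − 30)(128) = 4096.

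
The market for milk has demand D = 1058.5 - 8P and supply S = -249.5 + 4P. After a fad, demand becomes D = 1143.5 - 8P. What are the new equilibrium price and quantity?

Original equilibrium: P* = 109, Q* = 186.5.
New equilibrium: 1143.5 - 8P = -249.5 + 4P, so 1393 = 12P and P' = 1393/12; Q' = 1143.5 − 8(1393/12) = 1289/6.

P' = 1393/12, Q' = 1289/6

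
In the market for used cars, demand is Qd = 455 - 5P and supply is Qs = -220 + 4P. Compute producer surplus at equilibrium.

Producer surplus = 800

Equilibrium: 455 - 5P = -220 + 4P gives P* = 75, Q* = 80.
Supply starts at P = 55 (where Qs = 0).
PS = ½(75 − 55)(80) = 800.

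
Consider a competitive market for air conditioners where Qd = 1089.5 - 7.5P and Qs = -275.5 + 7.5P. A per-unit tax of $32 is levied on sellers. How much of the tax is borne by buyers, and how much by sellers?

Buyers bear $16, sellers bear $16

Pre-tax equilibrium: P* = 91, Q* = 407.
Tax on sellers shifts supply to Qs = -275.5 + 7.5(P − 32) = -515.5 + 7.5P.
1089.5 - 7.5P = -515.5 + 7.5P gives buyer price Pb = 107; sellers receive Ps = 107 − 32 = 75.
New quantity: Q = 1089.5 − 7.5(107) = 287.
Buyer burden = 107 − 91 = 16; seller burden = 91 − 75 = 16.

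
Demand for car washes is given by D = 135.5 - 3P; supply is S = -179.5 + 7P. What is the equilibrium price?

Set D = S: 135.5 - 3P = -179.5 + 7P.
315 = 10P, so P* = 31.5.
Q* = 135.5 − 3(31.5) = 41.

P* = 31.5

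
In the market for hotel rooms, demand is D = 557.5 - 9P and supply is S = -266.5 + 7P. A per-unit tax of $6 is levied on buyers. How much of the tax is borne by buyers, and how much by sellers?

Buyers bear $2.625, sellers bear $3.375

Pre-tax equilibrium: P* = 51.5, Q* = 94.
Tax on buyers shifts demand to D = 557.5 − 9(P + 6) = 503.5 - 9P.
503.5 - 9P = -266.5 + 7P gives seller price Ps = 48.125; buyers pay Pb = 48.125 + 6 = 54.125.
New quantity: Q = 557.5 − 9(54.125) = 70.375.
Buyer burden = 54.125 − 51.5 = 2.625; seller burden = 51.5 − 48.125 = 3.375.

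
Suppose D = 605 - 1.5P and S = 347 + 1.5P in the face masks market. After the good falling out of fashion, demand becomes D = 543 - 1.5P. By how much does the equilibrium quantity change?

Original equilibrium: P* = 86, Q* = 476.
New equilibrium: 543 - 1.5P = 347 + 1.5P, so 196 = 3P and P' = 196/3; Q' = 543 − 1.5(196/3) = 445.
Change in quantity: 445 − 476 = -31.

ΔQ = -31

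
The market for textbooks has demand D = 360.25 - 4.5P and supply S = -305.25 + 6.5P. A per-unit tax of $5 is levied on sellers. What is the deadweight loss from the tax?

Deadweight loss = 2925/88

Pre-tax equilibrium: P* = 60.5, Q* = 88.
Tax on sellers shifts supply to S = -305.25 + 6.5(P − 5) = -337.75 + 6.5P.
360.25 - 4.5P = -337.75 + 6.5P gives buyer price Pb = 698/11; sellers receive Ps = 698/11 − 5 = 643/11.
New quantity: Q = 360.25 − 4.5(698/11) = 3287/44.
DWL = ½ × 5 × (88 − 3287/44) = 2925/88.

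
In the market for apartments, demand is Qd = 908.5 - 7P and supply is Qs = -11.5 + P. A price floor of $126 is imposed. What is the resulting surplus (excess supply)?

Surplus = 88

Equilibrium price would be P* = 115, so the floor at 126 binds.
At P = 126: Qd = 26.5, Qs = 114.5.
Surplus = 114.5 − 26.5 = 88.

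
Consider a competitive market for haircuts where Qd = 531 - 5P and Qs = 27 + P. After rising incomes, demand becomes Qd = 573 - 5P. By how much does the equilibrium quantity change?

ΔQ = 7

Original equilibrium: P* = 84, Q* = 111.
New equilibrium: 573 - 5P = 27 + P, so 546 = 6P and P' = 91; Q' = 573 − 5(91) = 118.
Change in quantity: 118 − 111 = 7.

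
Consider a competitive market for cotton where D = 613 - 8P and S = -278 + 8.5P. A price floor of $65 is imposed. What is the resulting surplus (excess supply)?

Surplus = 181.5

Equilibrium price would be P* = 54, so the floor at 65 binds.
At P = 65: D = 93, S = 274.5.
Surplus = 274.5 − 93 = 181.5.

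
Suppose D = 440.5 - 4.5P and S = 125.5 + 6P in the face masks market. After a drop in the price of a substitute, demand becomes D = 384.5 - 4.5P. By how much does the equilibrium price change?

Original equilibrium: P* = 30, Q* = 305.5.
New equilibrium: 384.5 - 4.5P = 125.5 + 6P, so 259 = 10.5P and P' = 74/3; Q' = 384.5 − 4.5(74/3) = 273.5.
Change in price: 74/3 − 30 = -16/3.

ΔP = -16/3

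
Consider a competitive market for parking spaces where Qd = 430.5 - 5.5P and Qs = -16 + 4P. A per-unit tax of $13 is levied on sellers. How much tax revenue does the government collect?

Pre-tax equilibrium: P* = 47, Q* = 172.
Tax on sellers shifts supply to Qs = -16 + 4(P − 13) = -68 + 4P.
430.5 - 5.5P = -68 + 4P gives buyer price Pb = 997/19; sellers receive Ps = 997/19 − 13 = 750/19.
New quantity: Q = 430.5 − 5.5(997/19) = 2696/19.
Revenue = 13 × 2696/19 = 35048/19.

Tax revenue = 35048/19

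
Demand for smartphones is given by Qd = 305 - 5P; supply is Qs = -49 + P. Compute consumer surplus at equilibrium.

Equilibrium: 305 - 5P = -49 + P gives P* = 59, Q* = 10.
Demand choke price (Qd = 0): P = 61.
CS = ½(61 − 59)(10) = 10.

Consumer surplus = 10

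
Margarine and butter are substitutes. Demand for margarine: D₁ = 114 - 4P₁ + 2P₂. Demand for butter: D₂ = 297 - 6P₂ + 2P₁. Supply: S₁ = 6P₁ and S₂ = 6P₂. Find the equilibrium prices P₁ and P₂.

Market 1: 114 - 4P₁ + 2P₂ = 6P₁ → 10P₁ - 2P₂ = 114.
Market 2: 12P₂ - 2P₁ = 297.
Eliminating P₂: 12×(1) + 2×(2) gives 116P₁ = 1962, so P₁ = 981/58.
Back-substitute into (2): P₂ = (297 + 2×981/58) / 12 = 1599/58.

P₁ = 981/58, P₂ = 1599/58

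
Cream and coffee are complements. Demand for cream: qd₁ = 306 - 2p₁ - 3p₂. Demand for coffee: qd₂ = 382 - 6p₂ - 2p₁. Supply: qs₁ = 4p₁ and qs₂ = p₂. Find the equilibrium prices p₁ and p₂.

Market 1: 306 - 2p₁ - 3p₂ = 4p₁ → 6p₁ + 3p₂ = 306.
Market 2: 7p₂ + 2p₁ = 382.
Eliminating p₂: 7×(1) − 3×(2) gives 36p₁ = 996, so p₁ = 83/3.
Back-substitute into (2): p₂ = (382 − 2×83/3) / 7 = 140/3.

p₁ = 83/3, p₂ = 140/3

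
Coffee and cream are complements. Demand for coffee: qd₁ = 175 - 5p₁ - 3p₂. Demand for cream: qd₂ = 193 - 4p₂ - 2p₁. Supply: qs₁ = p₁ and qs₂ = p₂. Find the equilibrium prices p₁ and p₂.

Market 1: 175 - 5p₁ - 3p₂ = p₁ → 6p₁ + 3p₂ = 175.
Market 2: 5p₂ + 2p₁ = 193.
Eliminating p₂: 5×(1) − 3×(2) gives 24p₁ = 296, so p₁ = 37/3.
Back-substitute into (2): p₂ = (193 − 2×37/3) / 5 = 101/3.

p₁ = 37/3, p₂ = 101/3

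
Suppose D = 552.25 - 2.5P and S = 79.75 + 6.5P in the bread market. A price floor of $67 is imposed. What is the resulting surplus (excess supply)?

Equilibrium price would be P* = 52.5, so the floor at 67 binds.
At P = 67: D = 384.75, S = 515.25.
Surplus = 515.25 − 384.75 = 130.5.

Surplus = 130.5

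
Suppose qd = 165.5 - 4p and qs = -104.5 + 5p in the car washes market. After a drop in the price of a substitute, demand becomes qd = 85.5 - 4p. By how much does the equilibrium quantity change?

Original equilibrium: p* = 30, q* = 45.5.
New equilibrium: 85.5 - 4p = -104.5 + 5p, so 190 = 9p and p' = 190/9; q' = 85.5 − 4(190/9) = 19/18.
Change in quantity: 19/18 − 45.5 = -400/9.

Δq = -400/9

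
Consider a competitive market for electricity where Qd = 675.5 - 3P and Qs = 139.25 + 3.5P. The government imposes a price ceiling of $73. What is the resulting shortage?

Shortage = 61.75

Equilibrium price would be P* = 82.5, so the ceiling at 73 binds.
At P = 73: Qd = 675.5 − 3(73) = 456.5, Qs = 139.25 + 3.5(73) = 394.75.
Shortage = 456.5 − 394.75 = 61.75.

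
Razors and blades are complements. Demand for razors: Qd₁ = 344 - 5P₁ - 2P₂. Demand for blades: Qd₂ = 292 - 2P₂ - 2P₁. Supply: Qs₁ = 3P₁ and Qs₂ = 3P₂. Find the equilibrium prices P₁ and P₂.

Market 1: 344 - 5P₁ - 2P₂ = 3P₁ → 8P₁ + 2P₂ = 344.
Market 2: 5P₂ + 2P₁ = 292.
Eliminating P₂: 5×(1) − 2×(2) gives 36P₁ = 1136, so P₁ = 284/9.
Back-substitute into (2): P₂ = (292 − 2×284/9) / 5 = 412/9.

P₁ = 284/9, P₂ = 412/9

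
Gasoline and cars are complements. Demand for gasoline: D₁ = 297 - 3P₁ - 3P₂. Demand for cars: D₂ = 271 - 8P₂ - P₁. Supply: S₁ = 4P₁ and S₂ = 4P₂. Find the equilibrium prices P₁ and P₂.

Market 1: 297 - 3P₁ - 3P₂ = 4P₁ → 7P₁ + 3P₂ = 297.
Market 2: 12P₂ + P₁ = 271.
Eliminating P₂: 12×(1) − 3×(2) gives 81P₁ = 2751, so P₁ = 917/27.
Back-substitute into (2): P₂ = (271 − 1×917/27) / 12 = 1600/81.

P₁ = 917/27, P₂ = 1600/81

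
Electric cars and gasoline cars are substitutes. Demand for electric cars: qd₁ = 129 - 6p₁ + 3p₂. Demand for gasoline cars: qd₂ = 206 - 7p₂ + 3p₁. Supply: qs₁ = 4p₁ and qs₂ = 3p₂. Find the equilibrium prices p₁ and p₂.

Market 1: 129 - 6p₁ + 3p₂ = 4p₁ → 10p₁ - 3p₂ = 129.
Market 2: 10p₂ - 3p₁ = 206.
Eliminating p₂: 10×(1) + 3×(2) gives 91p₁ = 1908, so p₁ = 1908/91.
Back-substitute into (2): p₂ = (206 + 3×1908/91) / 10 = 2447/91.

p₁ = 1908/91, p₂ = 2447/91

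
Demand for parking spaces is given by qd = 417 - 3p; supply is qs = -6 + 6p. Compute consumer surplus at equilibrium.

Consumer surplus = 12696

Equilibrium: 417 - 3p = -6 + 6p gives p* = 47, q* = 276.
Demand choke price (qd = 0): p = 139.
CS = ½(139 − 47)(276) = 12696.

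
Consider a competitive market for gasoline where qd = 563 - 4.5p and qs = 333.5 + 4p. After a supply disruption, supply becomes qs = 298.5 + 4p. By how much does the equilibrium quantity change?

Δq = -315/17

Original equilibrium: p* = 27, q* = 441.5.
New equilibrium: 563 - 4.5p = 298.5 + 4p, so 264.5 = 8.5p and p' = 529/17; q' = 563 − 4.5(529/17) = 14381/34.
Change in quantity: 14381/34 − 441.5 = -315/17.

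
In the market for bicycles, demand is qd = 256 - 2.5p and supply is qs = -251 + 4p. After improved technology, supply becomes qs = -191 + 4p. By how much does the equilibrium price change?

Δp = -120/13

Original equilibrium: p* = 78, q* = 61.
New equilibrium: 256 - 2.5p = -191 + 4p, so 447 = 6.5p and p' = 894/13; q' = 256 − 2.5(894/13) = 1093/13.
Change in price: 894/13 − 78 = -120/13.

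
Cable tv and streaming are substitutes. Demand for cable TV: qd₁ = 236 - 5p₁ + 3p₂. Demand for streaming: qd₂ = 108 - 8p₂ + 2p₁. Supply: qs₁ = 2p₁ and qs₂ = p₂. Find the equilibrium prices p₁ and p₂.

Market 1: 236 - 5p₁ + 3p₂ = 2p₁ → 7p₁ - 3p₂ = 236.
Market 2: 9p₂ - 2p₁ = 108.
Eliminating p₂: 9×(1) + 3×(2) gives 57p₁ = 2448, so p₁ = 816/19.
Back-substitute into (2): p₂ = (108 + 2×816/19) / 9 = 1228/57.

p₁ = 816/19, p₂ = 1228/57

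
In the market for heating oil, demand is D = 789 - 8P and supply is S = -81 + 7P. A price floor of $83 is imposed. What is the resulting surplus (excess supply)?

Equilibrium price would be P* = 58, so the floor at 83 binds.
At P = 83: D = 125, S = 500.
Surplus = 500 − 125 = 375.

Surplus = 375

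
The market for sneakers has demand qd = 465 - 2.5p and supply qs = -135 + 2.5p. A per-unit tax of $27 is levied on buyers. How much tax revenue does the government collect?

Tax revenue = 3543.75

Pre-tax equilibrium: p* = 120, q* = 165.
Tax on buyers shifts demand to qd = 465 − 2.5(p + 27) = 397.5 - 2.5p.
397.5 - 2.5p = -135 + 2.5p gives seller price ps = 106.5; buyers pay pb = 106.5 + 27 = 133.5.
New quantity: q = 465 − 2.5(133.5) = 131.25.
Revenue = 27 × 131.25 = 3543.75.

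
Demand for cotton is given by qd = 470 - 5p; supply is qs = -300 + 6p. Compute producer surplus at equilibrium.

Producer surplus = 1200

Equilibrium: 470 - 5p = -300 + 6p gives p* = 70, q* = 120.
Supply starts at p = 50 (where qs = 0).
PS = ½(70 − 50)(120) = 1200.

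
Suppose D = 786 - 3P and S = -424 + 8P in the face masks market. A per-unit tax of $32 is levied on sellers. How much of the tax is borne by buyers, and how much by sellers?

Pre-tax equilibrium: P* = 110, Q* = 456.
Tax on sellers shifts supply to S = -424 + 8(P − 32) = -680 + 8P.
786 - 3P = -680 + 8P gives buyer price Pb = 1466/11; sellers receive Ps = 1466/11 − 32 = 1114/11.
New quantity: Q = 786 − 3(1466/11) = 4248/11.
Buyer burden = 1466/11 − 110 = 256/11; seller burden = 110 − 1114/11 = 96/11.

Buyers bear 256/11, sellers bear 96/11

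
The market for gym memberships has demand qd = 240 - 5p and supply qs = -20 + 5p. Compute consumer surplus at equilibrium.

Consumer surplus = 1210

Equilibrium: 240 - 5p = -20 + 5p gives p* = 26, q* = 110.
Demand choke price (qd = 0): p = 48.
CS = ½(48 − 26)(110) = 1210.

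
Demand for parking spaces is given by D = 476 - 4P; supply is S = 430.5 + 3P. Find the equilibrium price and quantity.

Set D = S: 476 - 4P = 430.5 + 3P.
45.5 = 7P, so P* = 6.5.
Q* = 476 − 4(6.5) = 450.

P* = 6.5, Q* = 450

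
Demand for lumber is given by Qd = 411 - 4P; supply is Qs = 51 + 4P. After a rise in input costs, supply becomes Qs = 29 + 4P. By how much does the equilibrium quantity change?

Original equilibrium: P* = 45, Q* = 231.
New equilibrium: 411 - 4P = 29 + 4P, so 382 = 8P and P' = 47.75; Q' = 411 − 4(47.75) = 220.
Change in quantity: 220 − 231 = -11.

ΔQ = -11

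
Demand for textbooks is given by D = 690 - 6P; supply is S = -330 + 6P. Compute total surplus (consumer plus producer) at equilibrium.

Equilibrium: 690 - 6P = -330 + 6P gives P* = 85, Q* = 180.
Demand choke price: P = 115; supply starts at P = 55.
CS = ½(115 − 85)(180) = 2700; PS = ½(85 − 55)(180) = 2700.

Total surplus = 5400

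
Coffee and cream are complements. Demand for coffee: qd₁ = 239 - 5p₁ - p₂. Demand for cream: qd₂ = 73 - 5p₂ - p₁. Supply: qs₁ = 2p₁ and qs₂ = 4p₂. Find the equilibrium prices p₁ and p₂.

p₁ = 1039/31, p₂ = 136/31

Market 1: 239 - 5p₁ - p₂ = 2p₁ → 7p₁ + p₂ = 239.
Market 2: 9p₂ + p₁ = 73.
Eliminating p₂: 9×(1) − 1×(2) gives 62p₁ = 2078, so p₁ = 1039/31.
Back-substitute into (2): p₂ = (73 − 1×1039/31) / 9 = 136/31.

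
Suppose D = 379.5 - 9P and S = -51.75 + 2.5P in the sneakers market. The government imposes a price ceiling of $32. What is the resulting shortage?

Equilibrium price would be P* = 37.5, so the ceiling at 32 binds.
At P = 32: D = 379.5 − 9(32) = 91.5, S = -51.75 + 2.5(32) = 28.25.
Shortage = 91.5 − 28.25 = 63.25.

Shortage = 63.25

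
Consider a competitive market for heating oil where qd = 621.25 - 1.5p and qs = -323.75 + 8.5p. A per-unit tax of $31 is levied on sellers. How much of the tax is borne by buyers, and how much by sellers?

Pre-tax equilibrium: p* = 94.5, q* = 479.5.
Tax on sellers shifts supply to qs = -323.75 + 8.5(p − 31) = -587.25 + 8.5p.
621.25 - 1.5p = -587.25 + 8.5p gives buyer price pb = 120.85; sellers receive ps = 120.85 − 31 = 89.85.
New quantity: q = 621.25 − 1.5(120.85) = 439.975.
Buyer burden = 120.85 − 94.5 = 26.35; seller burden = 94.5 − 89.85 = 4.65.

Buyers bear $26.35, sellers bear $4.65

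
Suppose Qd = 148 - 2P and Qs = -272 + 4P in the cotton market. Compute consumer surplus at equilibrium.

Equilibrium: 148 - 2P = -272 + 4P gives P* = 70, Q* = 8.
Demand choke price (Qd = 0): P = 74.
CS = ½(74 − 70)(8) = 16.

Consumer surplus = 16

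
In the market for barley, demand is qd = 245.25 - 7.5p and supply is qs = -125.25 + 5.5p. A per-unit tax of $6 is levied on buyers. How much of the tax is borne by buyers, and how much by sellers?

Pre-tax equilibrium: p* = 28.5, q* = 31.5.
Tax on buyers shifts demand to qd = 245.25 − 7.5(p + 6) = 200.25 - 7.5p.
200.25 - 7.5p = -125.25 + 5.5p gives seller price ps = 651/26; buyers pay pb = 651/26 + 6 = 807/26.
New quantity: q = 245.25 − 7.5(807/26) = 162/13.
Buyer burden = 807/26 − 28.5 = 33/13; seller burden = 28.5 − 651/26 = 45/13.

Buyers bear 33/13, sellers bear 45/13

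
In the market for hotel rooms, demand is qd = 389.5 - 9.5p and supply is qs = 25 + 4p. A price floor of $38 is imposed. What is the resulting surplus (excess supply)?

Surplus = 148.5

Equilibrium price would be p* = 27, so the floor at 38 binds.
At p = 38: qd = 28.5, qs = 177.
Surplus = 177 − 28.5 = 148.5.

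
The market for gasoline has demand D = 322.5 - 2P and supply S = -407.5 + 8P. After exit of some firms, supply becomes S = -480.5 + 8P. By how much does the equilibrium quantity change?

ΔQ = -14.6

Original equilibrium: P* = 73, Q* = 176.5.
New equilibrium: 322.5 - 2P = -480.5 + 8P, so 803 = 10P and P' = 80.3; Q' = 322.5 − 2(80.3) = 161.9.
Change in quantity: 161.9 − 176.5 = -14.6.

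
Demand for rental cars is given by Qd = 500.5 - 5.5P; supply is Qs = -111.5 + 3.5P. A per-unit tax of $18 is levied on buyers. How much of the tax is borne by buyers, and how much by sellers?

Buyers bear $7, sellers bear $11

Pre-tax equilibrium: P* = 68, Q* = 126.5.
Tax on buyers shifts demand to Qd = 500.5 − 5.5(P + 18) = 401.5 - 5.5P.
401.5 - 5.5P = -111.5 + 3.5P gives seller price Ps = 57; buyers pay Pb = 57 + 18 = 75.
New quantity: Q = 500.5 − 5.5(75) = 88.
Buyer burden = 75 − 68 = 7; seller burden = 68 − 57 = 11.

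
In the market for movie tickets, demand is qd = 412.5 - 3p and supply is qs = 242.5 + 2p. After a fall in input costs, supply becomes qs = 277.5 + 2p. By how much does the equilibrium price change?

Original equilibrium: p* = 34, q* = 310.5.
New equilibrium: 412.5 - 3p = 277.5 + 2p, so 135 = 5p and p' = 27; q' = 412.5 − 3(27) = 331.5.
Change in price: 27 − 34 = -7.

Δp = -7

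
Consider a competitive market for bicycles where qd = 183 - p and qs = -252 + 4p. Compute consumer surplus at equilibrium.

Equilibrium: 183 - p = -252 + 4p gives p* = 87, q* = 96.
Demand choke price (qd = 0): p = 183.
CS = ½(183 − 87)(96) = 4608.

Consumer surplus = 4608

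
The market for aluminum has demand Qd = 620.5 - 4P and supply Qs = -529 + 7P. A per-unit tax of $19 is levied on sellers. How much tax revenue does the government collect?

Pre-tax equilibrium: P* = 104.5, Q* = 202.5.
Tax on sellers shifts supply to Qs = -529 + 7(P − 19) = -662 + 7P.
620.5 - 4P = -662 + 7P gives buyer price Pb = 2565/22; sellers receive Ps = 2565/22 − 19 = 2147/22.
New quantity: Q = 620.5 − 4(2565/22) = 3391/22.
Revenue = 19 × 3391/22 = 64429/22.

Tax revenue = 64429/22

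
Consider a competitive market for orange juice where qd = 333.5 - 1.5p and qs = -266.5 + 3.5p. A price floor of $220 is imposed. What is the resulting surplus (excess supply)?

Equilibrium price would be p* = 120, so the floor at 220 binds.
At p = 220: qd = 3.5, qs = 503.5.
Surplus = 503.5 − 3.5 = 500.

Surplus = 500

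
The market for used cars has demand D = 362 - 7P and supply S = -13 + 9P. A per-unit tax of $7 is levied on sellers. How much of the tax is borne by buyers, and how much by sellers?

Pre-tax equilibrium: P* = 23.4375, Q* = 197.9375.
Tax on sellers shifts supply to S = -13 + 9(P − 7) = -76 + 9P.
362 - 7P = -76 + 9P gives buyer price Pb = 27.375; sellers receive Ps = 27.375 − 7 = 20.375.
New quantity: Q = 362 − 7(27.375) = 170.375.
Buyer burden = 27.375 − 23.4375 = 3.9375; seller burden = 23.4375 − 20.375 = 3.0625.

Buyers bear $3.9375, sellers bear $3.0625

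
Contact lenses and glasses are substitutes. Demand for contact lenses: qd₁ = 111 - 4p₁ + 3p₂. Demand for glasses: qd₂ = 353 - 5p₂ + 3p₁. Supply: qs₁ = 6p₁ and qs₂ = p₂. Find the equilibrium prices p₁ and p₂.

p₁ = 575/17, p₂ = 3863/51

Market 1: 111 - 4p₁ + 3p₂ = 6p₁ → 10p₁ - 3p₂ = 111.
Market 2: 6p₂ - 3p₁ = 353.
Eliminating p₂: 6×(1) + 3×(2) gives 51p₁ = 1725, so p₁ = 575/17.
Back-substitute into (2): p₂ = (353 + 3×575/17) / 6 = 3863/51.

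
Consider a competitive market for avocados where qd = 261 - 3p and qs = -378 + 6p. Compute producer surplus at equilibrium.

Producer surplus = 192

Equilibrium: 261 - 3p = -378 + 6p gives p* = 71, q* = 48.
Supply starts at p = 63 (where qs = 0).
PS = ½(71 − 63)(48) = 192.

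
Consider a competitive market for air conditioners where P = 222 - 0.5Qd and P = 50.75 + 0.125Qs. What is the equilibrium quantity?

Set the two price expressions equal: 222 - 0.5Q = 50.75 + 0.125Q.
171.25 = 0.625Q, so Q* = 274.
P* = 222 − (0.5)(274) = 85.

Q* = 274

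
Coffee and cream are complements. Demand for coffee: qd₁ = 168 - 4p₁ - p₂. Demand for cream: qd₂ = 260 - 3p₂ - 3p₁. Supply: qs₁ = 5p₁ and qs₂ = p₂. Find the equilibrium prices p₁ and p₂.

p₁ = 412/33, p₂ = 612/11

Market 1: 168 - 4p₁ - p₂ = 5p₁ → 9p₁ + p₂ = 168.
Market 2: 4p₂ + 3p₁ = 260.
Eliminating p₂: 4×(1) − 1×(2) gives 33p₁ = 412, so p₁ = 412/33.
Back-substitute into (2): p₂ = (260 − 3×412/33) / 4 = 612/11.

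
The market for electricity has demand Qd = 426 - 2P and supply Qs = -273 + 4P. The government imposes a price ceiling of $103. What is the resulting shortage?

Equilibrium price would be P* = 116.5, so the ceiling at 103 binds.
At P = 103: Qd = 426 − 2(103) = 220, Qs = -273 + 4(103) = 139.
Shortage = 220 − 139 = 81.

Shortage = 81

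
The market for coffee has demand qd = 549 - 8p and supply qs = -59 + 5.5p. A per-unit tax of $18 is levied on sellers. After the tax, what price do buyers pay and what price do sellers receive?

Buyers pay 1414/27, sellers receive 928/27

Pre-tax equilibrium: p* = 1216/27, q* = 5095/27.
Tax on sellers shifts supply to qs = -59 + 5.5(p − 18) = -158 + 5.5p.
549 - 8p = -158 + 5.5p gives buyer price pb = 1414/27; sellers receive ps = 1414/27 − 18 = 928/27.
New quantity: q = 549 − 8(1414/27) = 3511/27.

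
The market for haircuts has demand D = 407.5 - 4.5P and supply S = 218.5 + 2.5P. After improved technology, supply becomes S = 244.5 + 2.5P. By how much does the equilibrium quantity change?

ΔQ = 117/7

Original equilibrium: P* = 27, Q* = 286.
New equilibrium: 407.5 - 4.5P = 244.5 + 2.5P, so 163 = 7P and P' = 163/7; Q' = 407.5 − 4.5(163/7) = 2119/7.
Change in quantity: 2119/7 − 286 = 117/7.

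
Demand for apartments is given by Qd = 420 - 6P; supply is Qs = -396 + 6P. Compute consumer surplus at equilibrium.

Consumer surplus = 12

Equilibrium: 420 - 6P = -396 + 6P gives P* = 68, Q* = 12.
Demand choke price (Qd = 0): P = 70.
CS = ½(70 − 68)(12) = 12.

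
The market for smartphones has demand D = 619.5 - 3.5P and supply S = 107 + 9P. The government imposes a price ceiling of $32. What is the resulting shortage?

Equilibrium price would be P* = 41, so the ceiling at 32 binds.
At P = 32: D = 619.5 − 3.5(32) = 507.5, S = 107 + 9(32) = 395.
Shortage = 507.5 − 395 = 112.5.

Shortage = 112.5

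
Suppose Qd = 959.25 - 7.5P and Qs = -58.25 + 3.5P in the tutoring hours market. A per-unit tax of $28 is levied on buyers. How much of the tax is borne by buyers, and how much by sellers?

Buyers bear 98/11, sellers bear 210/11

Pre-tax equilibrium: P* = 92.5, Q* = 265.5.
Tax on buyers shifts demand to Qd = 959.25 − 7.5(P + 28) = 749.25 - 7.5P.
749.25 - 7.5P = -58.25 + 3.5P gives seller price Ps = 1615/22; buyers pay Pb = 1615/22 + 28 = 2231/22.
New quantity: Q = 959.25 − 7.5(2231/22) = 4371/22.
Buyer burden = 2231/22 − 92.5 = 98/11; seller burden = 92.5 − 1615/22 = 210/11.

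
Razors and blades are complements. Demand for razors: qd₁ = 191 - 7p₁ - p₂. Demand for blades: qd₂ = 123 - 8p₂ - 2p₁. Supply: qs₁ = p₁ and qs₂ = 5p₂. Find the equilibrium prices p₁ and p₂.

Market 1: 191 - 7p₁ - p₂ = p₁ → 8p₁ + p₂ = 191.
Market 2: 13p₂ + 2p₁ = 123.
Eliminating p₂: 13×(1) − 1×(2) gives 102p₁ = 2360, so p₁ = 1180/51.
Back-substitute into (2): p₂ = (123 − 2×1180/51) / 13 = 301/51.

p₁ = 1180/51, p₂ = 301/51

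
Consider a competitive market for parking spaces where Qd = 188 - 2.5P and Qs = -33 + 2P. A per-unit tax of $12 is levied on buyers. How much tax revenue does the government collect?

Tax revenue = 1868/3

Pre-tax equilibrium: P* = 442/9, Q* = 587/9.
Tax on buyers shifts demand to Qd = 188 − 2.5(P + 12) = 158 - 2.5P.
158 - 2.5P = -33 + 2P gives seller price Ps = 382/9; buyers pay Pb = 382/9 + 12 = 490/9.
New quantity: Q = 188 − 2.5(490/9) = 467/9.
Revenue = 12 × 467/9 = 1868/3.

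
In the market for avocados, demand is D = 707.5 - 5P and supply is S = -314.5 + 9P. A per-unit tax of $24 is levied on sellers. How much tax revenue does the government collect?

Tax revenue = 44580/7

Pre-tax equilibrium: P* = 73, Q* = 342.5.
Tax on sellers shifts supply to S = -314.5 + 9(P − 24) = -530.5 + 9P.
707.5 - 5P = -530.5 + 9P gives buyer price Pb = 619/7; sellers receive Ps = 619/7 − 24 = 451/7.
New quantity: Q = 707.5 − 5(619/7) = 3715/14.
Revenue = 24 × 3715/14 = 44580/7.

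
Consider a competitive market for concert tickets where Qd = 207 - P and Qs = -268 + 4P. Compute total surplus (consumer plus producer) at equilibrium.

Total surplus = 7840

Equilibrium: 207 - P = -268 + 4P gives P* = 95, Q* = 112.
Demand choke price: P = 207; supply starts at P = 67.
CS = ½(207 − 95)(112) = 6272; PS = ½(95 − 67)(112) = 1568.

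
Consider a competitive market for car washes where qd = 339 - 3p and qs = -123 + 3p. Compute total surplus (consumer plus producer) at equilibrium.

Total surplus = 3888

Equilibrium: 339 - 3p = -123 + 3p gives p* = 77, q* = 108.
Demand choke price: p = 113; supply starts at p = 41.
CS = ½(113 − 77)(108) = 1944; PS = ½(77 − 41)(108) = 1944.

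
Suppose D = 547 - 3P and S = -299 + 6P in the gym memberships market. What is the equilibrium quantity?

Q* = 265

Set D = S: 547 - 3P = -299 + 6P.
846 = 9P, so P* = 94.
Q* = 547 − 3(94) = 265.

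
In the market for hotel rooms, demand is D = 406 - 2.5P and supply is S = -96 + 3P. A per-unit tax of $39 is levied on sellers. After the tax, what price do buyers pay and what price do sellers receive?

Pre-tax equilibrium: P* = 1004/11, Q* = 1956/11.
Tax on sellers shifts supply to S = -96 + 3(P − 39) = -213 + 3P.
406 - 2.5P = -213 + 3P gives buyer price Pb = 1238/11; sellers receive Ps = 1238/11 − 39 = 809/11.
New quantity: Q = 406 − 2.5(1238/11) = 1371/11.

Buyers pay 1238/11, sellers receive 809/11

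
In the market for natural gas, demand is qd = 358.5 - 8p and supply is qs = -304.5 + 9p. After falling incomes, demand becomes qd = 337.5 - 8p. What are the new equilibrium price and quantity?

Original equilibrium: p* = 39, q* = 46.5.
New equilibrium: 337.5 - 8p = -304.5 + 9p, so 642 = 17p and p' = 642/17; q' = 337.5 − 8(642/17) = 1203/34.

p' = 642/17, q' = 1203/34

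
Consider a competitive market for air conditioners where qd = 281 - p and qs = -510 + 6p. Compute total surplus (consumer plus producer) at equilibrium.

Total surplus = 16464

Equilibrium: 281 - p = -510 + 6p gives p* = 113, q* = 168.
Demand choke price: p = 281; supply starts at p = 85.
CS = ½(281 − 113)(168) = 14112; PS = ½(113 − 85)(168) = 2352.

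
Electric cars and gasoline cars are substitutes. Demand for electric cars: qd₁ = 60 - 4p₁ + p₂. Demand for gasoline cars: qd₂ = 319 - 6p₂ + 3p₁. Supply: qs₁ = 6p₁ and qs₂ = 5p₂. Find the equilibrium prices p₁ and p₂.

p₁ = 979/107, p₂ = 3370/107

Market 1: 60 - 4p₁ + p₂ = 6p₁ → 10p₁ - p₂ = 60.
Market 2: 11p₂ - 3p₁ = 319.
Eliminating p₂: 11×(1) + 1×(2) gives 107p₁ = 979, so p₁ = 979/107.
Back-substitute into (2): p₂ = (319 + 3×979/107) / 11 = 3370/107.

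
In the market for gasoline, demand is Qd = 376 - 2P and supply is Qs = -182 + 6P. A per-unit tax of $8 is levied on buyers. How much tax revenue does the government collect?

Tax revenue = 1796

Pre-tax equilibrium: P* = 69.75, Q* = 236.5.
Tax on buyers shifts demand to Qd = 376 − 2(P + 8) = 360 - 2P.
360 - 2P = -182 + 6P gives seller price Ps = 67.75; buyers pay Pb = 67.75 + 8 = 75.75.
New quantity: Q = 376 − 2(75.75) = 224.5.
Revenue = 8 × 224.5 = 1796.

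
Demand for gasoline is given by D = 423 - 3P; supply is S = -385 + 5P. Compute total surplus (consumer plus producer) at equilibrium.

Total surplus = 3840

Equilibrium: 423 - 3P = -385 + 5P gives P* = 101, Q* = 120.
Demand choke price: P = 141; supply starts at P = 77.
CS = ½(141 − 101)(120) = 2400; PS = ½(101 − 77)(120) = 1440.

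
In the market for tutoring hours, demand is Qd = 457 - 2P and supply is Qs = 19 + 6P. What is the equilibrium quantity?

Set Qd = Qs: 457 - 2P = 19 + 6P.
438 = 8P, so P* = 54.75.
Q* = 457 − 2(54.75) = 347.5.

Q* = 347.5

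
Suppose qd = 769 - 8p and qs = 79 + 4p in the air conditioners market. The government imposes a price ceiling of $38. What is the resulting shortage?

Equilibrium price would be p* = 57.5, so the ceiling at 38 binds.
At p = 38: qd = 769 − 8(38) = 465, qs = 79 + 4(38) = 231.
Shortage = 465 − 231 = 234.

Shortage = 234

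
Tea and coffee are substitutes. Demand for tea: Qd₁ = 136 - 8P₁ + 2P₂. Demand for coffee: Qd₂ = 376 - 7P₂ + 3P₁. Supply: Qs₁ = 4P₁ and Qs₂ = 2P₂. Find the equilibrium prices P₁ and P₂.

P₁ = 988/51, P₂ = 820/17

Market 1: 136 - 8P₁ + 2P₂ = 4P₁ → 12P₁ - 2P₂ = 136.
Market 2: 9P₂ - 3P₁ = 376.
Eliminating P₂: 9×(1) + 2×(2) gives 102P₁ = 1976, so P₁ = 988/51.
Back-substitute into (2): P₂ = (376 + 3×988/51) / 9 = 820/17.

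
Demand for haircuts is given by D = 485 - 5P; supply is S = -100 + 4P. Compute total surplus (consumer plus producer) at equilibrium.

Total surplus = 5760

Equilibrium: 485 - 5P = -100 + 4P gives P* = 65, Q* = 160.
Demand choke price: P = 97; supply starts at P = 25.
CS = ½(97 − 65)(160) = 2560; PS = ½(65 − 25)(160) = 3200.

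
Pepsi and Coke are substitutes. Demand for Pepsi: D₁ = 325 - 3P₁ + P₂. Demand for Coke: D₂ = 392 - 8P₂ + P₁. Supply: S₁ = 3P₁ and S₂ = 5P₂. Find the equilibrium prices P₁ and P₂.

Market 1: 325 - 3P₁ + P₂ = 3P₁ → 6P₁ - P₂ = 325.
Market 2: 13P₂ - P₁ = 392.
Eliminating P₂: 13×(1) + 1×(2) gives 77P₁ = 4617, so P₁ = 4617/77.
Back-substitute into (2): P₂ = (392 + 1×4617/77) / 13 = 2677/77.

P₁ = 4617/77, P₂ = 2677/77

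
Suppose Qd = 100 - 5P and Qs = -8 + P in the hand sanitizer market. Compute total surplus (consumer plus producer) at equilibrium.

Total surplus = 60

Equilibrium: 100 - 5P = -8 + P gives P* = 18, Q* = 10.
Demand choke price: P = 20; supply starts at P = 8.
CS = ½(20 − 18)(10) = 10; PS = ½(18 − 8)(10) = 50.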